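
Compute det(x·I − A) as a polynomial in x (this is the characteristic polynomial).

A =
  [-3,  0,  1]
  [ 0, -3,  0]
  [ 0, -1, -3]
x^3 + 9*x^2 + 27*x + 27

Expanding det(x·I − A) (e.g. by cofactor expansion or by noting that A is similar to its Jordan form J, which has the same characteristic polynomial as A) gives
  χ_A(x) = x^3 + 9*x^2 + 27*x + 27
which factors as (x + 3)^3. The eigenvalues (with algebraic multiplicities) are λ = -3 with multiplicity 3.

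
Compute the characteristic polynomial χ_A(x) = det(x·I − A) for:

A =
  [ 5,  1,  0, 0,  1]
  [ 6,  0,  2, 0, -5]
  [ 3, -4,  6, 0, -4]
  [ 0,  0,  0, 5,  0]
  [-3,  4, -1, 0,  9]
x^5 - 25*x^4 + 250*x^3 - 1250*x^2 + 3125*x - 3125

Expanding det(x·I − A) (e.g. by cofactor expansion or by noting that A is similar to its Jordan form J, which has the same characteristic polynomial as A) gives
  χ_A(x) = x^5 - 25*x^4 + 250*x^3 - 1250*x^2 + 3125*x - 3125
which factors as (x - 5)^5. The eigenvalues (with algebraic multiplicities) are λ = 5 with multiplicity 5.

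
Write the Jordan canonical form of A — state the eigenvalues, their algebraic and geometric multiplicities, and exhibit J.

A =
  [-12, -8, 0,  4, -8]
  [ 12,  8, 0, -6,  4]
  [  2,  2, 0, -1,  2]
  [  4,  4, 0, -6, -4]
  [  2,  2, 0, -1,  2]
J_1(-4) ⊕ J_1(-4) ⊕ J_2(0) ⊕ J_1(0)

The characteristic polynomial is
  det(x·I − A) = x^5 + 8*x^4 + 16*x^3 = x^3*(x + 4)^2

Eigenvalues and multiplicities (the geometric multiplicity of λ is n − rank(A − λI), which equals the number of Jordan blocks for λ):
  λ = -4: algebraic multiplicity = 2, geometric multiplicity = 2
  λ = 0: algebraic multiplicity = 3, geometric multiplicity = 2

Determining the block sizes for each eigenvalue:
  λ = -4: gm = am = 2, so every block has size 1 → block sizes [1, 1]
  λ = 0: 2 blocks summing to 3 forces exactly one block of size 2 and the rest size 1 → block sizes [2, 1]

Assembling the blocks gives a Jordan form
J =
  [-4,  0, 0, 0, 0]
  [ 0, -4, 0, 0, 0]
  [ 0,  0, 0, 1, 0]
  [ 0,  0, 0, 0, 0]
  [ 0,  0, 0, 0, 0]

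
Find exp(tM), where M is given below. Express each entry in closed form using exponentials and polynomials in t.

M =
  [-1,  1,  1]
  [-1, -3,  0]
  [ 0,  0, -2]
e^{tM} =
  [t*exp(-2*t) + exp(-2*t), t*exp(-2*t), t^2*exp(-2*t)/2 + t*exp(-2*t)]
  [-t*exp(-2*t), -t*exp(-2*t) + exp(-2*t), -t^2*exp(-2*t)/2]
  [0, 0, exp(-2*t)]

Strategy: write M = P · J · P⁻¹ where J is a Jordan canonical form, so e^{tM} = P · e^{tJ} · P⁻¹, and e^{tJ} can be computed block-by-block.

M has Jordan form
J =
  [-2,  1,  0]
  [ 0, -2,  1]
  [ 0,  0, -2]
(up to reordering of blocks).

Per-block formulas:
  For a 3×3 Jordan block J_3(-2): exp(t · J_3(-2)) = e^(-2t)·(I + t·N + (t^2/2)·N^2), where N is the 3×3 nilpotent shift.

After assembling e^{tJ} and conjugating by P, we get:

e^{tM} =
  [t*exp(-2*t) + exp(-2*t), t*exp(-2*t), t^2*exp(-2*t)/2 + t*exp(-2*t)]
  [-t*exp(-2*t), -t*exp(-2*t) + exp(-2*t), -t^2*exp(-2*t)/2]
  [0, 0, exp(-2*t)]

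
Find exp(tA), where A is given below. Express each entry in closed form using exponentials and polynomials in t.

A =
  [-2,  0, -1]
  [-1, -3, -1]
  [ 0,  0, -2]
e^{tA} =
  [exp(-2*t), 0, -t*exp(-2*t)]
  [-exp(-2*t) + exp(-3*t), exp(-3*t), t*exp(-2*t) - 2*exp(-2*t) + 2*exp(-3*t)]
  [0, 0, exp(-2*t)]

Strategy: write A = P · J · P⁻¹ where J is a Jordan canonical form, so e^{tA} = P · e^{tJ} · P⁻¹, and e^{tJ} can be computed block-by-block.

A has Jordan form
J =
  [-3,  0,  0]
  [ 0, -2,  1]
  [ 0,  0, -2]
(up to reordering of blocks).

Per-block formulas:
  For a 1×1 block at λ = -3: exp(t · [-3]) = [e^(-3t)].
  For a 2×2 Jordan block J_2(-2): exp(t · J_2(-2)) = e^(-2t)·(I + t·N), where N is the 2×2 nilpotent shift.

After assembling e^{tJ} and conjugating by P, we get:

e^{tA} =
  [exp(-2*t), 0, -t*exp(-2*t)]
  [-exp(-2*t) + exp(-3*t), exp(-3*t), t*exp(-2*t) - 2*exp(-2*t) + 2*exp(-3*t)]
  [0, 0, exp(-2*t)]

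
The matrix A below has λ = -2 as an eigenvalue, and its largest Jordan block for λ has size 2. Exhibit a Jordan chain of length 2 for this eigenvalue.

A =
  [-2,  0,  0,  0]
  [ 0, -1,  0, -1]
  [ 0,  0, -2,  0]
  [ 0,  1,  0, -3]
A Jordan chain for λ = -2 of length 2:
v_1 = (0, 1, 0, 1)ᵀ
v_2 = (0, 1, 0, 0)ᵀ

Let N = A − (-2)·I. We want v_2 with N^2 v_2 = 0 but N^1 v_2 ≠ 0; then v_{j-1} := N · v_j for j = 2, …, 2.

Pick v_2 = (0, 1, 0, 0)ᵀ.
Then v_1 = N · v_2 = (0, 1, 0, 1)ᵀ.

Sanity check: (A − (-2)·I) v_1 = (0, 0, 0, 0)ᵀ = 0. ✓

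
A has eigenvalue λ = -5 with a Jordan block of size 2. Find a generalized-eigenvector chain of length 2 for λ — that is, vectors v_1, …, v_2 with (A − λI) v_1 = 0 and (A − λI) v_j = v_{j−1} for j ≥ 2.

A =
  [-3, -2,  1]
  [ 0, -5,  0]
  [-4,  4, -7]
A Jordan chain for λ = -5 of length 2:
v_1 = (2, 0, -4)ᵀ
v_2 = (1, 0, 0)ᵀ

Let N = A − (-5)·I. We want v_2 with N^2 v_2 = 0 but N^1 v_2 ≠ 0; then v_{j-1} := N · v_j for j = 2, …, 2.

Pick v_2 = (1, 0, 0)ᵀ.
Then v_1 = N · v_2 = (2, 0, -4)ᵀ.

Sanity check: (A − (-5)·I) v_1 = (0, 0, 0)ᵀ = 0. ✓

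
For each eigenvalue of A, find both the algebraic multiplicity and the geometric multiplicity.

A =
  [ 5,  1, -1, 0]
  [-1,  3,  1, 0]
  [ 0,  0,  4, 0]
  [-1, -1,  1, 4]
λ = 4: alg = 4, geom = 3

Step 1 — factor the characteristic polynomial to read off the algebraic multiplicities:
  χ_A(x) = (x - 4)^4

Step 2 — compute geometric multiplicities via the rank-nullity identity g(λ) = n − rank(A − λI):
  rank(A − (4)·I) = 1, so dim ker(A − (4)·I) = n − 1 = 3

Summary:
  λ = 4: algebraic multiplicity = 4, geometric multiplicity = 3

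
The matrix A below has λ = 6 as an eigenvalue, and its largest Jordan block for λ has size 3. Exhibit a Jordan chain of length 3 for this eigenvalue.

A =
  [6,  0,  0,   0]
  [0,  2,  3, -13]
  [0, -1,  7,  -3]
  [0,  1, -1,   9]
A Jordan chain for λ = 6 of length 3:
v_1 = (0, 4, 1, -1)ᵀ
v_2 = (0, 3, 1, -1)ᵀ
v_3 = (0, 0, 1, 0)ᵀ

Let N = A − (6)·I. We want v_3 with N^3 v_3 = 0 but N^2 v_3 ≠ 0; then v_{j-1} := N · v_j for j = 3, …, 2.

Pick v_3 = (0, 0, 1, 0)ᵀ.
Then v_2 = N · v_3 = (0, 3, 1, -1)ᵀ.
Then v_1 = N · v_2 = (0, 4, 1, -1)ᵀ.

Sanity check: (A − (6)·I) v_1 = (0, 0, 0, 0)ᵀ = 0. ✓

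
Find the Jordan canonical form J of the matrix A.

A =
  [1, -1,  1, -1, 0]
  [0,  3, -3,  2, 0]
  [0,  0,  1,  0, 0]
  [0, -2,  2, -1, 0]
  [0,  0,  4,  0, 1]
J_3(1) ⊕ J_1(1) ⊕ J_1(1)

The characteristic polynomial is
  det(x·I − A) = x^5 - 5*x^4 + 10*x^3 - 10*x^2 + 5*x - 1 = (x - 1)^5

Eigenvalues and multiplicities (the geometric multiplicity of λ is n − rank(A − λI), which equals the number of Jordan blocks for λ):
  λ = 1: algebraic multiplicity = 5, geometric multiplicity = 3

Determining the block sizes for each eigenvalue:
  λ = 1: with am = 5 and gm = 3, the partition is not yet determined (e.g. several partitions of 5 into 3 parts exist). Let N = A − (1)·I. Computing rank(N^1) = 2, rank(N^2) = 1, rank(N^3) = 0; the number of blocks of size ≥ j is rank(N^{j−1}) − rank(N^j), giving [3, 1, 1]. So we have 1 block(s) of size 3, 2 block(s) of size 1 → block sizes [3, 1, 1]

Assembling the blocks gives a Jordan form
J =
  [1, 1, 0, 0, 0]
  [0, 1, 1, 0, 0]
  [0, 0, 1, 0, 0]
  [0, 0, 0, 1, 0]
  [0, 0, 0, 0, 1]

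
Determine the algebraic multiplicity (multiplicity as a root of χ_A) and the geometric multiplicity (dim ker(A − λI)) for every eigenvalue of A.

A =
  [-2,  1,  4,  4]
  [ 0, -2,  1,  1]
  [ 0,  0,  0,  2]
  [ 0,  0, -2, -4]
λ = -2: alg = 4, geom = 2

Step 1 — factor the characteristic polynomial to read off the algebraic multiplicities:
  χ_A(x) = (x + 2)^4

Step 2 — compute geometric multiplicities via the rank-nullity identity g(λ) = n − rank(A − λI):
  rank(A − (-2)·I) = 2, so dim ker(A − (-2)·I) = n − 2 = 2

Summary:
  λ = -2: algebraic multiplicity = 4, geometric multiplicity = 2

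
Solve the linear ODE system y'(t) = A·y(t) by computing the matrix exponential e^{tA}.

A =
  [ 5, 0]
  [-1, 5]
e^{tA} =
  [exp(5*t), 0]
  [-t*exp(5*t), exp(5*t)]

Strategy: write A = P · J · P⁻¹ where J is a Jordan canonical form, so e^{tA} = P · e^{tJ} · P⁻¹, and e^{tJ} can be computed block-by-block.

A has Jordan form
J =
  [5, 1]
  [0, 5]
(up to reordering of blocks).

Per-block formulas:
  For a 2×2 Jordan block J_2(5): exp(t · J_2(5)) = e^(5t)·(I + t·N), where N is the 2×2 nilpotent shift.

After assembling e^{tJ} and conjugating by P, we get:

e^{tA} =
  [exp(5*t), 0]
  [-t*exp(5*t), exp(5*t)]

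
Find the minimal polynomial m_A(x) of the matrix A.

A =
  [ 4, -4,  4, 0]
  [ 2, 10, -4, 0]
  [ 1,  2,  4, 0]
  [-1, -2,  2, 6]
x^2 - 12*x + 36

The characteristic polynomial is χ_A(x) = (x - 6)^4, so the eigenvalues are known. The minimal polynomial is
  m_A(x) = Π_λ (x − λ)^{k_λ}
where k_λ is the size of the *largest* Jordan block for λ (equivalently, the smallest k with (A − λI)^k v = 0 for every generalised eigenvector v of λ).

  λ = 6: largest Jordan block has size 2, contributing (x − 6)^2

So m_A(x) = (x - 6)^2 = x^2 - 12*x + 36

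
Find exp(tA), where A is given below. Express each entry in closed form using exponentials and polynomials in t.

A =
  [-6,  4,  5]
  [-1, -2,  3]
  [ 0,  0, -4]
e^{tA} =
  [-2*t*exp(-4*t) + exp(-4*t), 4*t*exp(-4*t), t^2*exp(-4*t) + 5*t*exp(-4*t)]
  [-t*exp(-4*t), 2*t*exp(-4*t) + exp(-4*t), t^2*exp(-4*t)/2 + 3*t*exp(-4*t)]
  [0, 0, exp(-4*t)]

Strategy: write A = P · J · P⁻¹ where J is a Jordan canonical form, so e^{tA} = P · e^{tJ} · P⁻¹, and e^{tJ} can be computed block-by-block.

A has Jordan form
J =
  [-4,  1,  0]
  [ 0, -4,  1]
  [ 0,  0, -4]
(up to reordering of blocks).

Per-block formulas:
  For a 3×3 Jordan block J_3(-4): exp(t · J_3(-4)) = e^(-4t)·(I + t·N + (t^2/2)·N^2), where N is the 3×3 nilpotent shift.

After assembling e^{tJ} and conjugating by P, we get:

e^{tA} =
  [-2*t*exp(-4*t) + exp(-4*t), 4*t*exp(-4*t), t^2*exp(-4*t) + 5*t*exp(-4*t)]
  [-t*exp(-4*t), 2*t*exp(-4*t) + exp(-4*t), t^2*exp(-4*t)/2 + 3*t*exp(-4*t)]
  [0, 0, exp(-4*t)]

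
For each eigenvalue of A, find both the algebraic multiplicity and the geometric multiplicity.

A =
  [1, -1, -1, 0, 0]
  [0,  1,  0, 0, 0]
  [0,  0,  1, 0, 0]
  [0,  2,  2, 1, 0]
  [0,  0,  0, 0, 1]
λ = 1: alg = 5, geom = 4

Step 1 — factor the characteristic polynomial to read off the algebraic multiplicities:
  χ_A(x) = (x - 1)^5

Step 2 — compute geometric multiplicities via the rank-nullity identity g(λ) = n − rank(A − λI):
  rank(A − (1)·I) = 1, so dim ker(A − (1)·I) = n − 1 = 4

Summary:
  λ = 1: algebraic multiplicity = 5, geometric multiplicity = 4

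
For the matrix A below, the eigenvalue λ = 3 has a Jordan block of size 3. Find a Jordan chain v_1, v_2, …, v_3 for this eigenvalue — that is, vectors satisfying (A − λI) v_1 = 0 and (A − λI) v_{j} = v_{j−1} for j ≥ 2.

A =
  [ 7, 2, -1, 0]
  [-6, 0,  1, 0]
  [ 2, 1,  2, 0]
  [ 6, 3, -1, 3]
A Jordan chain for λ = 3 of length 3:
v_1 = (2, -4, 0, 4)ᵀ
v_2 = (4, -6, 2, 6)ᵀ
v_3 = (1, 0, 0, 0)ᵀ

Let N = A − (3)·I. We want v_3 with N^3 v_3 = 0 but N^2 v_3 ≠ 0; then v_{j-1} := N · v_j for j = 3, …, 2.

Pick v_3 = (1, 0, 0, 0)ᵀ.
Then v_2 = N · v_3 = (4, -6, 2, 6)ᵀ.
Then v_1 = N · v_2 = (2, -4, 0, 4)ᵀ.

Sanity check: (A − (3)·I) v_1 = (0, 0, 0, 0)ᵀ = 0. ✓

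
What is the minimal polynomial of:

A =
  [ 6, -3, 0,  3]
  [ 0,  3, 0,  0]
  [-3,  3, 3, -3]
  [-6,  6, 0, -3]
x^2 - 3*x

The characteristic polynomial is χ_A(x) = x*(x - 3)^3, so the eigenvalues are known. The minimal polynomial is
  m_A(x) = Π_λ (x − λ)^{k_λ}
where k_λ is the size of the *largest* Jordan block for λ (equivalently, the smallest k with (A − λI)^k v = 0 for every generalised eigenvector v of λ).

  λ = 0: largest Jordan block has size 1, contributing (x − 0)
  λ = 3: largest Jordan block has size 1, contributing (x − 3)

So m_A(x) = x*(x - 3) = x^2 - 3*x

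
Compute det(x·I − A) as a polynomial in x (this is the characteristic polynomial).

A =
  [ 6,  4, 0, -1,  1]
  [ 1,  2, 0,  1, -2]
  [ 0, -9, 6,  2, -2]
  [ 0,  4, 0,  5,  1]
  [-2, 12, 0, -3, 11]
x^5 - 30*x^4 + 360*x^3 - 2160*x^2 + 6480*x - 7776

Expanding det(x·I − A) (e.g. by cofactor expansion or by noting that A is similar to its Jordan form J, which has the same characteristic polynomial as A) gives
  χ_A(x) = x^5 - 30*x^4 + 360*x^3 - 2160*x^2 + 6480*x - 7776
which factors as (x - 6)^5. The eigenvalues (with algebraic multiplicities) are λ = 6 with multiplicity 5.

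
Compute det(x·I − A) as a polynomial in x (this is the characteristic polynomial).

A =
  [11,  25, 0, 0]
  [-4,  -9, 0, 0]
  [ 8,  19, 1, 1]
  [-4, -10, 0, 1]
x^4 - 4*x^3 + 6*x^2 - 4*x + 1

Expanding det(x·I − A) (e.g. by cofactor expansion or by noting that A is similar to its Jordan form J, which has the same characteristic polynomial as A) gives
  χ_A(x) = x^4 - 4*x^3 + 6*x^2 - 4*x + 1
which factors as (x - 1)^4. The eigenvalues (with algebraic multiplicities) are λ = 1 with multiplicity 4.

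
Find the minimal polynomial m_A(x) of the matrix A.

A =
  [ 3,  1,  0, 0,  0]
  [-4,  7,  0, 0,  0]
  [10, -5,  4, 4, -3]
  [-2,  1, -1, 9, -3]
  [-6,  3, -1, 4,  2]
x^2 - 10*x + 25

The characteristic polynomial is χ_A(x) = (x - 5)^5, so the eigenvalues are known. The minimal polynomial is
  m_A(x) = Π_λ (x − λ)^{k_λ}
where k_λ is the size of the *largest* Jordan block for λ (equivalently, the smallest k with (A − λI)^k v = 0 for every generalised eigenvector v of λ).

  λ = 5: largest Jordan block has size 2, contributing (x − 5)^2

So m_A(x) = (x - 5)^2 = x^2 - 10*x + 25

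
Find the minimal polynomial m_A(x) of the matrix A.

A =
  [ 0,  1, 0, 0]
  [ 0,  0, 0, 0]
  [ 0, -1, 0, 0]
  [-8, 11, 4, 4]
x^3 - 4*x^2

The characteristic polynomial is χ_A(x) = x^3*(x - 4), so the eigenvalues are known. The minimal polynomial is
  m_A(x) = Π_λ (x − λ)^{k_λ}
where k_λ is the size of the *largest* Jordan block for λ (equivalently, the smallest k with (A − λI)^k v = 0 for every generalised eigenvector v of λ).

  λ = 0: largest Jordan block has size 2, contributing (x − 0)^2
  λ = 4: largest Jordan block has size 1, contributing (x − 4)

So m_A(x) = x^2*(x - 4) = x^3 - 4*x^2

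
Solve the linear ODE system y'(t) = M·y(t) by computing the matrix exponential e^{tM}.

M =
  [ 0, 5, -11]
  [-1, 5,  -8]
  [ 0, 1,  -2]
e^{tM} =
  [-2*t^2*exp(t) - t*exp(t) + exp(t), 2*t^2*exp(t) + 5*t*exp(t), 2*t^2*exp(t) - 11*t*exp(t)]
  [-3*t^2*exp(t)/2 - t*exp(t), 3*t^2*exp(t)/2 + 4*t*exp(t) + exp(t), 3*t^2*exp(t)/2 - 8*t*exp(t)]
  [-t^2*exp(t)/2, t^2*exp(t)/2 + t*exp(t), t^2*exp(t)/2 - 3*t*exp(t) + exp(t)]

Strategy: write M = P · J · P⁻¹ where J is a Jordan canonical form, so e^{tM} = P · e^{tJ} · P⁻¹, and e^{tJ} can be computed block-by-block.

M has Jordan form
J =
  [1, 1, 0]
  [0, 1, 1]
  [0, 0, 1]
(up to reordering of blocks).

Per-block formulas:
  For a 3×3 Jordan block J_3(1): exp(t · J_3(1)) = e^(1t)·(I + t·N + (t^2/2)·N^2), where N is the 3×3 nilpotent shift.

After assembling e^{tJ} and conjugating by P, we get:

e^{tM} =
  [-2*t^2*exp(t) - t*exp(t) + exp(t), 2*t^2*exp(t) + 5*t*exp(t), 2*t^2*exp(t) - 11*t*exp(t)]
  [-3*t^2*exp(t)/2 - t*exp(t), 3*t^2*exp(t)/2 + 4*t*exp(t) + exp(t), 3*t^2*exp(t)/2 - 8*t*exp(t)]
  [-t^2*exp(t)/2, t^2*exp(t)/2 + t*exp(t), t^2*exp(t)/2 - 3*t*exp(t) + exp(t)]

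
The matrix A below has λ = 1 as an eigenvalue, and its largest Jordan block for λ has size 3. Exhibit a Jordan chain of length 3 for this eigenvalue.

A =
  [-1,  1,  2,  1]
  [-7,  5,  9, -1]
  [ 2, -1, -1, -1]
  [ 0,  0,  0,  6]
A Jordan chain for λ = 1 of length 3:
v_1 = (1, 4, -1, 0)ᵀ
v_2 = (-2, -7, 2, 0)ᵀ
v_3 = (1, 0, 0, 0)ᵀ

Let N = A − (1)·I. We want v_3 with N^3 v_3 = 0 but N^2 v_3 ≠ 0; then v_{j-1} := N · v_j for j = 3, …, 2.

Pick v_3 = (1, 0, 0, 0)ᵀ.
Then v_2 = N · v_3 = (-2, -7, 2, 0)ᵀ.
Then v_1 = N · v_2 = (1, 4, -1, 0)ᵀ.

Sanity check: (A − (1)·I) v_1 = (0, 0, 0, 0)ᵀ = 0. ✓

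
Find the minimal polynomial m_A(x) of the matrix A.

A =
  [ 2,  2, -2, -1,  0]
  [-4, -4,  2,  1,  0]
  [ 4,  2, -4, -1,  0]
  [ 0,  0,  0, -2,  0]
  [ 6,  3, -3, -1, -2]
x^2 + 4*x + 4

The characteristic polynomial is χ_A(x) = (x + 2)^5, so the eigenvalues are known. The minimal polynomial is
  m_A(x) = Π_λ (x − λ)^{k_λ}
where k_λ is the size of the *largest* Jordan block for λ (equivalently, the smallest k with (A − λI)^k v = 0 for every generalised eigenvector v of λ).

  λ = -2: largest Jordan block has size 2, contributing (x + 2)^2

So m_A(x) = (x + 2)^2 = x^2 + 4*x + 4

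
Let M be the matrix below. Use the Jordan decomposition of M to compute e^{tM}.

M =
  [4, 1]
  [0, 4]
e^{tM} =
  [exp(4*t), t*exp(4*t)]
  [0, exp(4*t)]

Strategy: write M = P · J · P⁻¹ where J is a Jordan canonical form, so e^{tM} = P · e^{tJ} · P⁻¹, and e^{tJ} can be computed block-by-block.

M has Jordan form
J =
  [4, 1]
  [0, 4]
(up to reordering of blocks).

Per-block formulas:
  For a 2×2 Jordan block J_2(4): exp(t · J_2(4)) = e^(4t)·(I + t·N), where N is the 2×2 nilpotent shift.

After assembling e^{tJ} and conjugating by P, we get:

e^{tM} =
  [exp(4*t), t*exp(4*t)]
  [0, exp(4*t)]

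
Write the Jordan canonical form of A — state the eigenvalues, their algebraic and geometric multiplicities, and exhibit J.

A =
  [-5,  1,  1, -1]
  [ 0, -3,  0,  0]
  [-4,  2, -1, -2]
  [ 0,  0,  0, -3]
J_2(-3) ⊕ J_1(-3) ⊕ J_1(-3)

The characteristic polynomial is
  det(x·I − A) = x^4 + 12*x^3 + 54*x^2 + 108*x + 81 = (x + 3)^4

Eigenvalues and multiplicities (the geometric multiplicity of λ is n − rank(A − λI), which equals the number of Jordan blocks for λ):
  λ = -3: algebraic multiplicity = 4, geometric multiplicity = 3

Determining the block sizes for each eigenvalue:
  λ = -3: 3 blocks summing to 4 forces exactly one block of size 2 and the rest size 1 → block sizes [2, 1, 1]

Assembling the blocks gives a Jordan form
J =
  [-3,  1,  0,  0]
  [ 0, -3,  0,  0]
  [ 0,  0, -3,  0]
  [ 0,  0,  0, -3]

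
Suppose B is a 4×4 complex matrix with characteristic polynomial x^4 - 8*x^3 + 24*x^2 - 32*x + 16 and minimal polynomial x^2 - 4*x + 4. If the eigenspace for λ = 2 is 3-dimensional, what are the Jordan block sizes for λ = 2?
Block sizes for λ = 2: [2, 1, 1]

Step 1 — from the characteristic polynomial, algebraic multiplicity of λ = 2 is 4. From dim ker(B − (2)·I) = 3, there are exactly 3 Jordan blocks for λ = 2.
Step 2 — from the minimal polynomial, the factor (x − 2)^2 tells us the largest block for λ = 2 has size 2.
Step 3 — with total size 4, 3 blocks, and largest block 2, the block sizes (in nonincreasing order) are [2, 1, 1].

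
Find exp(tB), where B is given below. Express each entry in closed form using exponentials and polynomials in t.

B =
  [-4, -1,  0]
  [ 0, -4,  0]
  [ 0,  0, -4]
e^{tB} =
  [exp(-4*t), -t*exp(-4*t), 0]
  [0, exp(-4*t), 0]
  [0, 0, exp(-4*t)]

Strategy: write B = P · J · P⁻¹ where J is a Jordan canonical form, so e^{tB} = P · e^{tJ} · P⁻¹, and e^{tJ} can be computed block-by-block.

B has Jordan form
J =
  [-4,  1,  0]
  [ 0, -4,  0]
  [ 0,  0, -4]
(up to reordering of blocks).

Per-block formulas:
  For a 2×2 Jordan block J_2(-4): exp(t · J_2(-4)) = e^(-4t)·(I + t·N), where N is the 2×2 nilpotent shift.
  For a 1×1 block at λ = -4: exp(t · [-4]) = [e^(-4t)].

After assembling e^{tJ} and conjugating by P, we get:

e^{tB} =
  [exp(-4*t), -t*exp(-4*t), 0]
  [0, exp(-4*t), 0]
  [0, 0, exp(-4*t)]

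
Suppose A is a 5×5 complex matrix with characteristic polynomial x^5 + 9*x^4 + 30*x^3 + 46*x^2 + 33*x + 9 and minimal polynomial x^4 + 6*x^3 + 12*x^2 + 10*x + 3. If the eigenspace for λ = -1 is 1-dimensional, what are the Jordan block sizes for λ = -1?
Block sizes for λ = -1: [3]

Step 1 — from the characteristic polynomial, algebraic multiplicity of λ = -1 is 3. From dim ker(A − (-1)·I) = 1, there are exactly 1 Jordan blocks for λ = -1.
Step 2 — from the minimal polynomial, the factor (x + 1)^3 tells us the largest block for λ = -1 has size 3.
Step 3 — with total size 3, 1 blocks, and largest block 3, the block sizes (in nonincreasing order) are [3].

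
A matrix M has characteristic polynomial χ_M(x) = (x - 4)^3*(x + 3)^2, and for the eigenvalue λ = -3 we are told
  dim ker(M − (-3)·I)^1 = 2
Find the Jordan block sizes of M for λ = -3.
Block sizes for λ = -3: [1, 1]

From the dimensions of kernels of powers, the number of Jordan blocks of size at least j is d_j − d_{j−1} where d_j = dim ker(N^j) (with d_0 = 0). Computing the differences gives [2].
The number of blocks of size exactly k is (#blocks of size ≥ k) − (#blocks of size ≥ k + 1), so the partition is: 2 block(s) of size 1.
In nonincreasing order the block sizes are [1, 1].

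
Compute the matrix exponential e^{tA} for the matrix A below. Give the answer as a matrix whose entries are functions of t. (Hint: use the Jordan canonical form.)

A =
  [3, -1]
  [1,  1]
e^{tA} =
  [t*exp(2*t) + exp(2*t), -t*exp(2*t)]
  [t*exp(2*t), -t*exp(2*t) + exp(2*t)]

Strategy: write A = P · J · P⁻¹ where J is a Jordan canonical form, so e^{tA} = P · e^{tJ} · P⁻¹, and e^{tJ} can be computed block-by-block.

A has Jordan form
J =
  [2, 1]
  [0, 2]
(up to reordering of blocks).

Per-block formulas:
  For a 2×2 Jordan block J_2(2): exp(t · J_2(2)) = e^(2t)·(I + t·N), where N is the 2×2 nilpotent shift.

After assembling e^{tJ} and conjugating by P, we get:

e^{tA} =
  [t*exp(2*t) + exp(2*t), -t*exp(2*t)]
  [t*exp(2*t), -t*exp(2*t) + exp(2*t)]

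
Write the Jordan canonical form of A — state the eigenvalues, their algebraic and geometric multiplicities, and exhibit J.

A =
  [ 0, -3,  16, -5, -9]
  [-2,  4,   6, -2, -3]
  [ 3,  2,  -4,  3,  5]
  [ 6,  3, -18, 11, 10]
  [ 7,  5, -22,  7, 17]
J_2(5) ⊕ J_3(6)

The characteristic polynomial is
  det(x·I − A) = x^5 - 28*x^4 + 313*x^3 - 1746*x^2 + 4860*x - 5400 = (x - 6)^3*(x - 5)^2

Eigenvalues and multiplicities (the geometric multiplicity of λ is n − rank(A − λI), which equals the number of Jordan blocks for λ):
  λ = 5: algebraic multiplicity = 2, geometric multiplicity = 1
  λ = 6: algebraic multiplicity = 3, geometric multiplicity = 1

Determining the block sizes for each eigenvalue:
  λ = 5: one block (gm = 1), so the single block has size am = 2 → block sizes [2]
  λ = 6: one block (gm = 1), so the single block has size am = 3 → block sizes [3]

Assembling the blocks gives a Jordan form
J =
  [5, 1, 0, 0, 0]
  [0, 5, 0, 0, 0]
  [0, 0, 6, 1, 0]
  [0, 0, 0, 6, 1]
  [0, 0, 0, 0, 6]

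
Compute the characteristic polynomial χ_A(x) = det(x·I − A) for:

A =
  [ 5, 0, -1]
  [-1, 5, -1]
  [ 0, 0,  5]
x^3 - 15*x^2 + 75*x - 125

Expanding det(x·I − A) (e.g. by cofactor expansion or by noting that A is similar to its Jordan form J, which has the same characteristic polynomial as A) gives
  χ_A(x) = x^3 - 15*x^2 + 75*x - 125
which factors as (x - 5)^3. The eigenvalues (with algebraic multiplicities) are λ = 5 with multiplicity 3.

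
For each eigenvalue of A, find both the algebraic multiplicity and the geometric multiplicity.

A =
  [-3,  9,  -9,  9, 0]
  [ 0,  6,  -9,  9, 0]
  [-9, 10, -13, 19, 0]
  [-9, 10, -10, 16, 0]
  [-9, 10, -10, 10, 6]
λ = -3: alg = 2, geom = 2; λ = 6: alg = 3, geom = 2

Step 1 — factor the characteristic polynomial to read off the algebraic multiplicities:
  χ_A(x) = (x - 6)^3*(x + 3)^2

Step 2 — compute geometric multiplicities via the rank-nullity identity g(λ) = n − rank(A − λI):
  rank(A − (-3)·I) = 3, so dim ker(A − (-3)·I) = n − 3 = 2
  rank(A − (6)·I) = 3, so dim ker(A − (6)·I) = n − 3 = 2

Summary:
  λ = -3: algebraic multiplicity = 2, geometric multiplicity = 2
  λ = 6: algebraic multiplicity = 3, geometric multiplicity = 2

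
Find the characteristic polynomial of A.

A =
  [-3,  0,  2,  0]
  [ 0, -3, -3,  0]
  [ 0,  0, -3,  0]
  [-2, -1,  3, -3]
x^4 + 12*x^3 + 54*x^2 + 108*x + 81

Expanding det(x·I − A) (e.g. by cofactor expansion or by noting that A is similar to its Jordan form J, which has the same characteristic polynomial as A) gives
  χ_A(x) = x^4 + 12*x^3 + 54*x^2 + 108*x + 81
which factors as (x + 3)^4. The eigenvalues (with algebraic multiplicities) are λ = -3 with multiplicity 4.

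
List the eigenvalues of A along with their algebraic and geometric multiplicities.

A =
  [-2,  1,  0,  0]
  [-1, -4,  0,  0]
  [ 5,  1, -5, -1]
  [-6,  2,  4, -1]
λ = -3: alg = 4, geom = 2

Step 1 — factor the characteristic polynomial to read off the algebraic multiplicities:
  χ_A(x) = (x + 3)^4

Step 2 — compute geometric multiplicities via the rank-nullity identity g(λ) = n − rank(A − λI):
  rank(A − (-3)·I) = 2, so dim ker(A − (-3)·I) = n − 2 = 2

Summary:
  λ = -3: algebraic multiplicity = 4, geometric multiplicity = 2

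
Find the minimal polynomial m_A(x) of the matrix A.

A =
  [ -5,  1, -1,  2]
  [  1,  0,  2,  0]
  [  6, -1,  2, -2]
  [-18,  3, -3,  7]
x^3 - 3*x^2 + 3*x - 1

The characteristic polynomial is χ_A(x) = (x - 1)^4, so the eigenvalues are known. The minimal polynomial is
  m_A(x) = Π_λ (x − λ)^{k_λ}
where k_λ is the size of the *largest* Jordan block for λ (equivalently, the smallest k with (A − λI)^k v = 0 for every generalised eigenvector v of λ).

  λ = 1: largest Jordan block has size 3, contributing (x − 1)^3

So m_A(x) = (x - 1)^3 = x^3 - 3*x^2 + 3*x - 1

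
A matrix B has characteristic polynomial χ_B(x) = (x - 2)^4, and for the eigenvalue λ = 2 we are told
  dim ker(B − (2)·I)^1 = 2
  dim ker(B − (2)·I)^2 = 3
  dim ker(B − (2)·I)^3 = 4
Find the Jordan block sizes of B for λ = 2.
Block sizes for λ = 2: [3, 1]

From the dimensions of kernels of powers, the number of Jordan blocks of size at least j is d_j − d_{j−1} where d_j = dim ker(N^j) (with d_0 = 0). Computing the differences gives [2, 1, 1].
The number of blocks of size exactly k is (#blocks of size ≥ k) − (#blocks of size ≥ k + 1), so the partition is: 1 block(s) of size 1, 1 block(s) of size 3.
In nonincreasing order the block sizes are [3, 1].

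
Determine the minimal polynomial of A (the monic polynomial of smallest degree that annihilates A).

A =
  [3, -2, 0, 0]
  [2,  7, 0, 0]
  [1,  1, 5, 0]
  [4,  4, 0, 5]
x^2 - 10*x + 25

The characteristic polynomial is χ_A(x) = (x - 5)^4, so the eigenvalues are known. The minimal polynomial is
  m_A(x) = Π_λ (x − λ)^{k_λ}
where k_λ is the size of the *largest* Jordan block for λ (equivalently, the smallest k with (A − λI)^k v = 0 for every generalised eigenvector v of λ).

  λ = 5: largest Jordan block has size 2, contributing (x − 5)^2

So m_A(x) = (x - 5)^2 = x^2 - 10*x + 25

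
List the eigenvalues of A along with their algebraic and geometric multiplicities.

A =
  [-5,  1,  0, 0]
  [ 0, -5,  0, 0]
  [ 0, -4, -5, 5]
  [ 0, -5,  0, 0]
λ = -5: alg = 3, geom = 2; λ = 0: alg = 1, geom = 1

Step 1 — factor the characteristic polynomial to read off the algebraic multiplicities:
  χ_A(x) = x*(x + 5)^3

Step 2 — compute geometric multiplicities via the rank-nullity identity g(λ) = n − rank(A − λI):
  rank(A − (-5)·I) = 2, so dim ker(A − (-5)·I) = n − 2 = 2
  rank(A − (0)·I) = 3, so dim ker(A − (0)·I) = n − 3 = 1

Summary:
  λ = -5: algebraic multiplicity = 3, geometric multiplicity = 2
  λ = 0: algebraic multiplicity = 1, geometric multiplicity = 1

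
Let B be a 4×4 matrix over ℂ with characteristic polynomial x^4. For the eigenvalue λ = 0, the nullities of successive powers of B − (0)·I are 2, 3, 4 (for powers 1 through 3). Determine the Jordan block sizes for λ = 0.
Block sizes for λ = 0: [3, 1]

From the dimensions of kernels of powers, the number of Jordan blocks of size at least j is d_j − d_{j−1} where d_j = dim ker(N^j) (with d_0 = 0). Computing the differences gives [2, 1, 1].
The number of blocks of size exactly k is (#blocks of size ≥ k) − (#blocks of size ≥ k + 1), so the partition is: 1 block(s) of size 1, 1 block(s) of size 3.
In nonincreasing order the block sizes are [3, 1].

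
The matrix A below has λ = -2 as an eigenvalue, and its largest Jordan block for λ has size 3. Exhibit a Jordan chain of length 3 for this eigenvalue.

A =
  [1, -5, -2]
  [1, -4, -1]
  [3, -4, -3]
A Jordan chain for λ = -2 of length 3:
v_1 = (-2, -2, 2)ᵀ
v_2 = (3, 1, 3)ᵀ
v_3 = (1, 0, 0)ᵀ

Let N = A − (-2)·I. We want v_3 with N^3 v_3 = 0 but N^2 v_3 ≠ 0; then v_{j-1} := N · v_j for j = 3, …, 2.

Pick v_3 = (1, 0, 0)ᵀ.
Then v_2 = N · v_3 = (3, 1, 3)ᵀ.
Then v_1 = N · v_2 = (-2, -2, 2)ᵀ.

Sanity check: (A − (-2)·I) v_1 = (0, 0, 0)ᵀ = 0. ✓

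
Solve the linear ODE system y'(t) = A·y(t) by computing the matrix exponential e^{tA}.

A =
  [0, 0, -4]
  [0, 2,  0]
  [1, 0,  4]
e^{tA} =
  [-2*t*exp(2*t) + exp(2*t), 0, -4*t*exp(2*t)]
  [0, exp(2*t), 0]
  [t*exp(2*t), 0, 2*t*exp(2*t) + exp(2*t)]

Strategy: write A = P · J · P⁻¹ where J is a Jordan canonical form, so e^{tA} = P · e^{tJ} · P⁻¹, and e^{tJ} can be computed block-by-block.

A has Jordan form
J =
  [2, 1, 0]
  [0, 2, 0]
  [0, 0, 2]
(up to reordering of blocks).

Per-block formulas:
  For a 2×2 Jordan block J_2(2): exp(t · J_2(2)) = e^(2t)·(I + t·N), where N is the 2×2 nilpotent shift.
  For a 1×1 block at λ = 2: exp(t · [2]) = [e^(2t)].

After assembling e^{tJ} and conjugating by P, we get:

e^{tA} =
  [-2*t*exp(2*t) + exp(2*t), 0, -4*t*exp(2*t)]
  [0, exp(2*t), 0]
  [t*exp(2*t), 0, 2*t*exp(2*t) + exp(2*t)]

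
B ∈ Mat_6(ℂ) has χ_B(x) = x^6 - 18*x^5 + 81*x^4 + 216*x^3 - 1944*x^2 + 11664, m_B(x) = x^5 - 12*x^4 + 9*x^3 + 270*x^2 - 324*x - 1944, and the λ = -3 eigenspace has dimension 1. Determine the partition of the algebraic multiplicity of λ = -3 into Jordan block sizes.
Block sizes for λ = -3: [2]

Step 1 — from the characteristic polynomial, algebraic multiplicity of λ = -3 is 2. From dim ker(B − (-3)·I) = 1, there are exactly 1 Jordan blocks for λ = -3.
Step 2 — from the minimal polynomial, the factor (x + 3)^2 tells us the largest block for λ = -3 has size 2.
Step 3 — with total size 2, 1 blocks, and largest block 2, the block sizes (in nonincreasing order) are [2].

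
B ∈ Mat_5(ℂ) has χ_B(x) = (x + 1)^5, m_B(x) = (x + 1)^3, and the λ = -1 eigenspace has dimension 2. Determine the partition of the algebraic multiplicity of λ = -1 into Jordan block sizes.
Block sizes for λ = -1: [3, 2]

Step 1 — from the characteristic polynomial, algebraic multiplicity of λ = -1 is 5. From dim ker(B − (-1)·I) = 2, there are exactly 2 Jordan blocks for λ = -1.
Step 2 — from the minimal polynomial, the factor (x + 1)^3 tells us the largest block for λ = -1 has size 3.
Step 3 — with total size 5, 2 blocks, and largest block 3, the block sizes (in nonincreasing order) are [3, 2].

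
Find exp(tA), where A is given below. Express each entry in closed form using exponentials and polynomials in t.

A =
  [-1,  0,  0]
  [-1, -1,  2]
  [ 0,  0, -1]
e^{tA} =
  [exp(-t), 0, 0]
  [-t*exp(-t), exp(-t), 2*t*exp(-t)]
  [0, 0, exp(-t)]

Strategy: write A = P · J · P⁻¹ where J is a Jordan canonical form, so e^{tA} = P · e^{tJ} · P⁻¹, and e^{tJ} can be computed block-by-block.

A has Jordan form
J =
  [-1,  1,  0]
  [ 0, -1,  0]
  [ 0,  0, -1]
(up to reordering of blocks).

Per-block formulas:
  For a 1×1 block at λ = -1: exp(t · [-1]) = [e^(-1t)].
  For a 2×2 Jordan block J_2(-1): exp(t · J_2(-1)) = e^(-1t)·(I + t·N), where N is the 2×2 nilpotent shift.

After assembling e^{tJ} and conjugating by P, we get:

e^{tA} =
  [exp(-t), 0, 0]
  [-t*exp(-t), exp(-t), 2*t*exp(-t)]
  [0, 0, exp(-t)]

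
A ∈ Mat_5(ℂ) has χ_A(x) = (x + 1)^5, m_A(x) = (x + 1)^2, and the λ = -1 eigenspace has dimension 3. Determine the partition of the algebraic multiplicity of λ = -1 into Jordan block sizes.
Block sizes for λ = -1: [2, 2, 1]

Step 1 — from the characteristic polynomial, algebraic multiplicity of λ = -1 is 5. From dim ker(A − (-1)·I) = 3, there are exactly 3 Jordan blocks for λ = -1.
Step 2 — from the minimal polynomial, the factor (x + 1)^2 tells us the largest block for λ = -1 has size 2.
Step 3 — with total size 5, 3 blocks, and largest block 2, the block sizes (in nonincreasing order) are [2, 2, 1].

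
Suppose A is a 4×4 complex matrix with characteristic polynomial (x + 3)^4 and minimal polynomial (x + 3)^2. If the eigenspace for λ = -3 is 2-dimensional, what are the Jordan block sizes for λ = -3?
Block sizes for λ = -3: [2, 2]

Step 1 — from the characteristic polynomial, algebraic multiplicity of λ = -3 is 4. From dim ker(A − (-3)·I) = 2, there are exactly 2 Jordan blocks for λ = -3.
Step 2 — from the minimal polynomial, the factor (x + 3)^2 tells us the largest block for λ = -3 has size 2.
Step 3 — with total size 4, 2 blocks, and largest block 2, the block sizes (in nonincreasing order) are [2, 2].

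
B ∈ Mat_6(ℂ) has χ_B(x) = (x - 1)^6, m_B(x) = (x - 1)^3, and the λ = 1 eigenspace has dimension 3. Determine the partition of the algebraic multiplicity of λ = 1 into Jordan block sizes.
Block sizes for λ = 1: [3, 2, 1]

Step 1 — from the characteristic polynomial, algebraic multiplicity of λ = 1 is 6. From dim ker(B − (1)·I) = 3, there are exactly 3 Jordan blocks for λ = 1.
Step 2 — from the minimal polynomial, the factor (x − 1)^3 tells us the largest block for λ = 1 has size 3.
Step 3 — with total size 6, 3 blocks, and largest block 3, the block sizes (in nonincreasing order) are [3, 2, 1].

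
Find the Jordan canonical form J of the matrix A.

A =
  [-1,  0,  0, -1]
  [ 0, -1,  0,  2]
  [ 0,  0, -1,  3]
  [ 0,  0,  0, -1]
J_2(-1) ⊕ J_1(-1) ⊕ J_1(-1)

The characteristic polynomial is
  det(x·I − A) = x^4 + 4*x^3 + 6*x^2 + 4*x + 1 = (x + 1)^4

Eigenvalues and multiplicities (the geometric multiplicity of λ is n − rank(A − λI), which equals the number of Jordan blocks for λ):
  λ = -1: algebraic multiplicity = 4, geometric multiplicity = 3

Determining the block sizes for each eigenvalue:
  λ = -1: 3 blocks summing to 4 forces exactly one block of size 2 and the rest size 1 → block sizes [2, 1, 1]

Assembling the blocks gives a Jordan form
J =
  [-1,  1,  0,  0]
  [ 0, -1,  0,  0]
  [ 0,  0, -1,  0]
  [ 0,  0,  0, -1]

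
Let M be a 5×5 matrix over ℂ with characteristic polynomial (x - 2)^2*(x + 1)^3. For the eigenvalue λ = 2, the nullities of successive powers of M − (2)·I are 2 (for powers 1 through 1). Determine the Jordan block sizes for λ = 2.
Block sizes for λ = 2: [1, 1]

From the dimensions of kernels of powers, the number of Jordan blocks of size at least j is d_j − d_{j−1} where d_j = dim ker(N^j) (with d_0 = 0). Computing the differences gives [2].
The number of blocks of size exactly k is (#blocks of size ≥ k) − (#blocks of size ≥ k + 1), so the partition is: 2 block(s) of size 1.
In nonincreasing order the block sizes are [1, 1].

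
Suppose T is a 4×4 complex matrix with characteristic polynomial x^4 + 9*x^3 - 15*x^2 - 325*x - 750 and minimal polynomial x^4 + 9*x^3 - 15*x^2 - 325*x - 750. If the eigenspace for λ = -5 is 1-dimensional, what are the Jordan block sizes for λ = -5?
Block sizes for λ = -5: [3]

Step 1 — from the characteristic polynomial, algebraic multiplicity of λ = -5 is 3. From dim ker(T − (-5)·I) = 1, there are exactly 1 Jordan blocks for λ = -5.
Step 2 — from the minimal polynomial, the factor (x + 5)^3 tells us the largest block for λ = -5 has size 3.
Step 3 — with total size 3, 1 blocks, and largest block 3, the block sizes (in nonincreasing order) are [3].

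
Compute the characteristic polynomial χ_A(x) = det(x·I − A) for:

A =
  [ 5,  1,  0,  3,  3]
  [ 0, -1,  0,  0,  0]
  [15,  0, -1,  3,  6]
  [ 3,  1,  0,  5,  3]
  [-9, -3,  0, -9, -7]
x^5 - x^4 - 5*x^3 + x^2 + 8*x + 4

Expanding det(x·I − A) (e.g. by cofactor expansion or by noting that A is similar to its Jordan form J, which has the same characteristic polynomial as A) gives
  χ_A(x) = x^5 - x^4 - 5*x^3 + x^2 + 8*x + 4
which factors as (x - 2)^2*(x + 1)^3. The eigenvalues (with algebraic multiplicities) are λ = -1 with multiplicity 3, λ = 2 with multiplicity 2.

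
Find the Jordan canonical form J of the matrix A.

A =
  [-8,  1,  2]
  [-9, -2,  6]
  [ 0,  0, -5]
J_2(-5) ⊕ J_1(-5)

The characteristic polynomial is
  det(x·I − A) = x^3 + 15*x^2 + 75*x + 125 = (x + 5)^3

Eigenvalues and multiplicities (the geometric multiplicity of λ is n − rank(A − λI), which equals the number of Jordan blocks for λ):
  λ = -5: algebraic multiplicity = 3, geometric multiplicity = 2

Determining the block sizes for each eigenvalue:
  λ = -5: 2 blocks summing to 3 forces exactly one block of size 2 and the rest size 1 → block sizes [2, 1]

Assembling the blocks gives a Jordan form
J =
  [-5,  1,  0]
  [ 0, -5,  0]
  [ 0,  0, -5]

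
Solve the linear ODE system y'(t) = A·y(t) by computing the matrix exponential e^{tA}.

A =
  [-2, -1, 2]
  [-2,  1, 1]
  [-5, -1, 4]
e^{tA} =
  [t^2*exp(t)/2 - 3*t*exp(t) + exp(t), t^2*exp(t)/2 - t*exp(t), -t^2*exp(t)/2 + 2*t*exp(t)]
  [t^2*exp(t)/2 - 2*t*exp(t), t^2*exp(t)/2 + exp(t), -t^2*exp(t)/2 + t*exp(t)]
  [t^2*exp(t) - 5*t*exp(t), t^2*exp(t) - t*exp(t), -t^2*exp(t) + 3*t*exp(t) + exp(t)]

Strategy: write A = P · J · P⁻¹ where J is a Jordan canonical form, so e^{tA} = P · e^{tJ} · P⁻¹, and e^{tJ} can be computed block-by-block.

A has Jordan form
J =
  [1, 1, 0]
  [0, 1, 1]
  [0, 0, 1]
(up to reordering of blocks).

Per-block formulas:
  For a 3×3 Jordan block J_3(1): exp(t · J_3(1)) = e^(1t)·(I + t·N + (t^2/2)·N^2), where N is the 3×3 nilpotent shift.

After assembling e^{tJ} and conjugating by P, we get:

e^{tA} =
  [t^2*exp(t)/2 - 3*t*exp(t) + exp(t), t^2*exp(t)/2 - t*exp(t), -t^2*exp(t)/2 + 2*t*exp(t)]
  [t^2*exp(t)/2 - 2*t*exp(t), t^2*exp(t)/2 + exp(t), -t^2*exp(t)/2 + t*exp(t)]
  [t^2*exp(t) - 5*t*exp(t), t^2*exp(t) - t*exp(t), -t^2*exp(t) + 3*t*exp(t) + exp(t)]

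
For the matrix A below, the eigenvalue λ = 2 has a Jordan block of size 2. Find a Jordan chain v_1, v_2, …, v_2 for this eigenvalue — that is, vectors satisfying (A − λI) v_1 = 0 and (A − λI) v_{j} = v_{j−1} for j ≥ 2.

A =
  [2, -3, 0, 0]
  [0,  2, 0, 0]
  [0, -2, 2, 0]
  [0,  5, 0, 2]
A Jordan chain for λ = 2 of length 2:
v_1 = (-3, 0, -2, 5)ᵀ
v_2 = (0, 1, 0, 0)ᵀ

Let N = A − (2)·I. We want v_2 with N^2 v_2 = 0 but N^1 v_2 ≠ 0; then v_{j-1} := N · v_j for j = 2, …, 2.

Pick v_2 = (0, 1, 0, 0)ᵀ.
Then v_1 = N · v_2 = (-3, 0, -2, 5)ᵀ.

Sanity check: (A − (2)·I) v_1 = (0, 0, 0, 0)ᵀ = 0. ✓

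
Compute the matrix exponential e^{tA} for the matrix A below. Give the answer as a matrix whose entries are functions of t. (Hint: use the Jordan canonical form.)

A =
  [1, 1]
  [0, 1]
e^{tA} =
  [exp(t), t*exp(t)]
  [0, exp(t)]

Strategy: write A = P · J · P⁻¹ where J is a Jordan canonical form, so e^{tA} = P · e^{tJ} · P⁻¹, and e^{tJ} can be computed block-by-block.

A has Jordan form
J =
  [1, 1]
  [0, 1]
(up to reordering of blocks).

Per-block formulas:
  For a 2×2 Jordan block J_2(1): exp(t · J_2(1)) = e^(1t)·(I + t·N), where N is the 2×2 nilpotent shift.

After assembling e^{tJ} and conjugating by P, we get:

e^{tA} =
  [exp(t), t*exp(t)]
  [0, exp(t)]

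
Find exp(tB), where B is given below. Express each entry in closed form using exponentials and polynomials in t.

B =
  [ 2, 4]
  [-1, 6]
e^{tB} =
  [-2*t*exp(4*t) + exp(4*t), 4*t*exp(4*t)]
  [-t*exp(4*t), 2*t*exp(4*t) + exp(4*t)]

Strategy: write B = P · J · P⁻¹ where J is a Jordan canonical form, so e^{tB} = P · e^{tJ} · P⁻¹, and e^{tJ} can be computed block-by-block.

B has Jordan form
J =
  [4, 1]
  [0, 4]
(up to reordering of blocks).

Per-block formulas:
  For a 2×2 Jordan block J_2(4): exp(t · J_2(4)) = e^(4t)·(I + t·N), where N is the 2×2 nilpotent shift.

After assembling e^{tJ} and conjugating by P, we get:

e^{tB} =
  [-2*t*exp(4*t) + exp(4*t), 4*t*exp(4*t)]
  [-t*exp(4*t), 2*t*exp(4*t) + exp(4*t)]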